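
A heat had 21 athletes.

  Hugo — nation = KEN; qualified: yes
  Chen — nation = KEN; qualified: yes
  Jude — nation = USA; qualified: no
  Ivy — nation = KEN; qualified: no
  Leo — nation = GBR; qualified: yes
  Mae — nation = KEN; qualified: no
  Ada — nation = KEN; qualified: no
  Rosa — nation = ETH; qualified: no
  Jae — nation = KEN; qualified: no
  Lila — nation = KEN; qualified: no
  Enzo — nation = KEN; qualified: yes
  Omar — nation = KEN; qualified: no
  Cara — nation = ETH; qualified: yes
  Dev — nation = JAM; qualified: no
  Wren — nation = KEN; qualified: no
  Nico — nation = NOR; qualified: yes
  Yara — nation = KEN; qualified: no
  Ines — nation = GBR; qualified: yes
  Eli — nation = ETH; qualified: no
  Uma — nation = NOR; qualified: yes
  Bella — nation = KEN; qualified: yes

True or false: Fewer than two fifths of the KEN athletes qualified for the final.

The determiner here denotes the relation: |A ∩ B| / |A| < 2/5.
A (the restrictor) = {Hugo, Chen, Ivy, Mae, Ada, Jae, Lila, Enzo, Omar, Wren, Yara, Bella}, |A| = 12.
A ∩ B = {Hugo, Chen, Enzo, Bella}, so |A ∩ B| = 4.
A ∖ B = {Ivy, Mae, Ada, Jae, Lila, Omar, Wren, Yara}, so |A ∖ B| = 8.
|A ∩ B|/|A| = 4/12, so the statement is true.

True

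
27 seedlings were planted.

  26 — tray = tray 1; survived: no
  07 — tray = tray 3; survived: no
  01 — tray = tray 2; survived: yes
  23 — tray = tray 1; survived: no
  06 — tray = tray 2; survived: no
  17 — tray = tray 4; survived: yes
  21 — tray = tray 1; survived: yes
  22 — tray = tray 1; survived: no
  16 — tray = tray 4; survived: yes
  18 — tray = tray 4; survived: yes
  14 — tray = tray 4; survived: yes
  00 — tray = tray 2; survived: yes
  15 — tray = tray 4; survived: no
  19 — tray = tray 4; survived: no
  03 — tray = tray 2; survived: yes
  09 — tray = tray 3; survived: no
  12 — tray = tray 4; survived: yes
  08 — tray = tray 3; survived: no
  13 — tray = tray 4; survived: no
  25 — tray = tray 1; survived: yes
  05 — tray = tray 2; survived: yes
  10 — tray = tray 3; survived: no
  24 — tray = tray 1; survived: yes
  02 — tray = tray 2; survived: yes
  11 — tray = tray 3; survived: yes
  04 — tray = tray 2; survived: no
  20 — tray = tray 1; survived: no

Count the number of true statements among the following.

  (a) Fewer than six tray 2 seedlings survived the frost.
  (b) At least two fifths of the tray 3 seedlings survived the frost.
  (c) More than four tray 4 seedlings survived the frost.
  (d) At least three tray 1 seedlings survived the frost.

(a) tray 2: |A| = 7, |A ∩ B| = 5; needs |A ∩ B| < 6 — true.
(b) tray 3: |A| = 5, |A ∩ B| = 1; needs |A ∩ B| / |A| ≥ 2/5 — false.
(c) tray 4: |A| = 8, |A ∩ B| = 5; needs |A ∩ B| > 4 — true.
(d) tray 1: |A| = 7, |A ∩ B| = 3; needs |A ∩ B| ≥ 3 — true.

3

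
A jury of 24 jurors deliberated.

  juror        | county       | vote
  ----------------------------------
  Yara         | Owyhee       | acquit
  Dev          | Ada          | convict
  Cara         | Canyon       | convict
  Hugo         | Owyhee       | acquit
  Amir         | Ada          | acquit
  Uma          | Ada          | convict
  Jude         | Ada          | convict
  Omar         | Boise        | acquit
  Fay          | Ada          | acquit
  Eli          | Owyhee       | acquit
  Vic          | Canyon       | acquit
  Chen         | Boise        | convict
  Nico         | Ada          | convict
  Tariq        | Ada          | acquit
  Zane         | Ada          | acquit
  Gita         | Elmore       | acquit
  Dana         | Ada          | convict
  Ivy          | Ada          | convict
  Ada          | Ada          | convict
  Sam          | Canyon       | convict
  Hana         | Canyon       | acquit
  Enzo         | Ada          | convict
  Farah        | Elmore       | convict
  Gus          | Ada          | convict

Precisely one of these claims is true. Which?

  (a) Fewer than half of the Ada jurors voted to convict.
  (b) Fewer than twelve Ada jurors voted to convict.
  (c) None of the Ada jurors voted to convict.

(b)

|A| = 13, |A ∩ B| = 9, |A ∖ B| = 4.
(a) requires |A ∩ B| < |A ∖ B|: false.
(b) requires |A ∩ B| < 12: true.
(c) requires A ∩ B = ∅ (|A ∩ B| = 0): false.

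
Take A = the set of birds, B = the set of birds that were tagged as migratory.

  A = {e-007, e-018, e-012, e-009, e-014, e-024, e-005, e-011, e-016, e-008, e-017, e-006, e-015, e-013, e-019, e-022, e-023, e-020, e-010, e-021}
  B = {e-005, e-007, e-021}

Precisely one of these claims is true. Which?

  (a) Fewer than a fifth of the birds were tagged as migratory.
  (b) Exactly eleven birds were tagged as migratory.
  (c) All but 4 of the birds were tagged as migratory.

|A| = 20, |A ∩ B| = 3, |A ∖ B| = 17.
(a) requires |A ∩ B| / |A| < 1/5: true.
(b) requires |A ∩ B| = 11: false.
(c) requires |A ∖ B| = 4: false.

(a)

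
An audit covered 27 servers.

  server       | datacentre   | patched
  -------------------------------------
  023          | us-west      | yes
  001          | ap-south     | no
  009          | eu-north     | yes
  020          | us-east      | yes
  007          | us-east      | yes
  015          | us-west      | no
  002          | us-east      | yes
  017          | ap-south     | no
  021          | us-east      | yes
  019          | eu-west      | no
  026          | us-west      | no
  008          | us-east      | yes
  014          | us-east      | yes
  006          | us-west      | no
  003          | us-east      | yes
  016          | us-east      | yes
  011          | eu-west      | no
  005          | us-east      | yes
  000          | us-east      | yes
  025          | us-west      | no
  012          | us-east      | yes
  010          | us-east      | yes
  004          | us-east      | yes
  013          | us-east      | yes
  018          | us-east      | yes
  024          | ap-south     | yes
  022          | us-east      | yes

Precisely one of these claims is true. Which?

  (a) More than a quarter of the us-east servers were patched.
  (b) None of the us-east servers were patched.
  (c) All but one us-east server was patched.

|A| = 16, |A ∩ B| = 16, |A ∖ B| = 0.
(a) requires |A ∩ B| / |A| > 1/4: true.
(b) requires A ∩ B = ∅ (|A ∩ B| = 0): false.
(c) requires |A ∖ B| = 1: false.

(a)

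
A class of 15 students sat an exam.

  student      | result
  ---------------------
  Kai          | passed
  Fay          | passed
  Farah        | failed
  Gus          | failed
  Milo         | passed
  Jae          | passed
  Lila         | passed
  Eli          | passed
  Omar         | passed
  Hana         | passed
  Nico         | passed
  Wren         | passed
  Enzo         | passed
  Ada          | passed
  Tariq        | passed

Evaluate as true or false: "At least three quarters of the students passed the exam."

The determiner here denotes the relation: |A ∩ B| / |A| ≥ 3/4.
|A| = 15, |A ∩ B| = 13, |A ∖ B| = 2.
|A ∩ B|/|A| = 13/15, so the statement is true.

True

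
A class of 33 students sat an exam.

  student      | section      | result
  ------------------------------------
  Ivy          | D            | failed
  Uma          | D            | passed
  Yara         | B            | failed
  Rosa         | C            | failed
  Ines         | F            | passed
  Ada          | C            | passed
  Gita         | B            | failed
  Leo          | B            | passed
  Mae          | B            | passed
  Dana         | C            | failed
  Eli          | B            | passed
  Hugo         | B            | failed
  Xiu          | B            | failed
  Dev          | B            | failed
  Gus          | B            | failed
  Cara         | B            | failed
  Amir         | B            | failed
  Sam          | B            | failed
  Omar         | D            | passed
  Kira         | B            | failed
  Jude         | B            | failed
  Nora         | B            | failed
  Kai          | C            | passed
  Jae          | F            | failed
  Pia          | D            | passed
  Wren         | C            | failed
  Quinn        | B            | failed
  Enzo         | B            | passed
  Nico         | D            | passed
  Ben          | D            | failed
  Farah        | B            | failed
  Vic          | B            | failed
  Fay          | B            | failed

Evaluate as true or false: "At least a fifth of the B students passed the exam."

True

Truth condition: |A ∩ B| / |A| ≥ 1/5.
|A| = 20, |A ∩ B| = 4, |A ∖ B| = 16.
|A ∩ B|/|A| = 4/20, so the statement is true.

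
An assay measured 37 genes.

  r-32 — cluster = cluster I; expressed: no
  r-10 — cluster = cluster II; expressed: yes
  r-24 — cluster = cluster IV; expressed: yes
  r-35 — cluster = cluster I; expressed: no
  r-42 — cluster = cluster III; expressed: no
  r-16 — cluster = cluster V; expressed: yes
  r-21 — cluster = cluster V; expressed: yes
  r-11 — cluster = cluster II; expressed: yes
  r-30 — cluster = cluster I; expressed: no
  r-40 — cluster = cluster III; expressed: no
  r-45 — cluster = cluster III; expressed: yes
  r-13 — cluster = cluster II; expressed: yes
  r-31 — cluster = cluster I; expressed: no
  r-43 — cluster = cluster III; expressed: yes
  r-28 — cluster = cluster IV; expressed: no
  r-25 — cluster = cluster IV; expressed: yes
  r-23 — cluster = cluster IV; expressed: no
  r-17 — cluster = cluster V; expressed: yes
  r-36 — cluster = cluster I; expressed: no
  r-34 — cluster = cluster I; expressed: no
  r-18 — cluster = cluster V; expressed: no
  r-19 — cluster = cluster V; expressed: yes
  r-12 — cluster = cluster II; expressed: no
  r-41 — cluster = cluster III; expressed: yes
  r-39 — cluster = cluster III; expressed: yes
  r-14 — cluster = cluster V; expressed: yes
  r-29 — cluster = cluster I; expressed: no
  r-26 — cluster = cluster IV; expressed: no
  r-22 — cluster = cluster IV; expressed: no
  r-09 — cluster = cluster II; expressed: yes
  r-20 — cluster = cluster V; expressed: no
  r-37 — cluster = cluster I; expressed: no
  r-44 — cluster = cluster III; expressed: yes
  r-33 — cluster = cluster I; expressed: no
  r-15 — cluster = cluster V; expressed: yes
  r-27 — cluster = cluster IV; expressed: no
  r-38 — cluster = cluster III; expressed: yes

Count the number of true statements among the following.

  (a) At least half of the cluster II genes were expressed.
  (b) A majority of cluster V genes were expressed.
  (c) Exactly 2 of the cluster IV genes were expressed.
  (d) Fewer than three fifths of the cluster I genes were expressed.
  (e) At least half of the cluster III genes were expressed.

(a) cluster II: |A| = 5, |A ∩ B| = 4; needs |A ∩ B| ≥ |A ∖ B| — true.
(b) cluster V: |A| = 8, |A ∩ B| = 6; needs |A ∩ B| > |A ∖ B| — true.
(c) cluster IV: |A| = 7, |A ∩ B| = 2; needs |A ∩ B| = 2 — true.
(d) cluster I: |A| = 9, |A ∩ B| = 0; needs |A ∩ B| / |A| < 3/5 — true.
(e) cluster III: |A| = 8, |A ∩ B| = 6; needs |A ∩ B| ≥ |A ∖ B| — true.

5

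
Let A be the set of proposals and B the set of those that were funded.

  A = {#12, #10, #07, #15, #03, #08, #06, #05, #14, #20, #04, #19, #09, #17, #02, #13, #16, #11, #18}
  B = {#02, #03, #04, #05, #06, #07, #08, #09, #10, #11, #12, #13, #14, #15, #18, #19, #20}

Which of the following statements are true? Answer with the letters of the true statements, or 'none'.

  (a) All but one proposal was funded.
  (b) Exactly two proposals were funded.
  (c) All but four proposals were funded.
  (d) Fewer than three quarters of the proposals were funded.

none

|A| = 19, |A ∩ B| = 17, |A ∖ B| = 2.
(a) |A ∖ B| = 1: fails.
(b) |A ∩ B| = 2: fails.
(c) |A ∖ B| = 4: fails.
(d) |A ∩ B| / |A| < 3/4: fails.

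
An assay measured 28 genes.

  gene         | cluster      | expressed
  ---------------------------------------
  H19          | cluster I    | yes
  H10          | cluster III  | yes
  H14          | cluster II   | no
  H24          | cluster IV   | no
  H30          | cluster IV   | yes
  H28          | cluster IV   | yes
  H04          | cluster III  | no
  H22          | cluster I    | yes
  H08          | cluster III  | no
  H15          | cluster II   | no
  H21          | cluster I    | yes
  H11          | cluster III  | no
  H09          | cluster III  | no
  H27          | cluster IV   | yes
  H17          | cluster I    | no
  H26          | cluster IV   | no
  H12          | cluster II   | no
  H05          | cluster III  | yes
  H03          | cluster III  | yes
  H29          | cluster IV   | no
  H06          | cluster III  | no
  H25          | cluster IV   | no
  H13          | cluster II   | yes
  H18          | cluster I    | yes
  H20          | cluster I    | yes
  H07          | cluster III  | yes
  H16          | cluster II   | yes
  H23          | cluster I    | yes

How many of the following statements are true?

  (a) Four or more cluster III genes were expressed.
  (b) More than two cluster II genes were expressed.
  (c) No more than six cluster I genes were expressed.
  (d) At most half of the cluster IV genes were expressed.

(a) cluster III: |A| = 9, |A ∩ B| = 4; needs |A ∩ B| ≥ 4 — true.
(b) cluster II: |A| = 5, |A ∩ B| = 2; needs |A ∩ B| > 2 — false.
(c) cluster I: |A| = 7, |A ∩ B| = 6; needs |A ∩ B| ≤ 6 — true.
(d) cluster IV: |A| = 7, |A ∩ B| = 3; needs |A ∩ B| ≤ |A ∖ B| — true.

3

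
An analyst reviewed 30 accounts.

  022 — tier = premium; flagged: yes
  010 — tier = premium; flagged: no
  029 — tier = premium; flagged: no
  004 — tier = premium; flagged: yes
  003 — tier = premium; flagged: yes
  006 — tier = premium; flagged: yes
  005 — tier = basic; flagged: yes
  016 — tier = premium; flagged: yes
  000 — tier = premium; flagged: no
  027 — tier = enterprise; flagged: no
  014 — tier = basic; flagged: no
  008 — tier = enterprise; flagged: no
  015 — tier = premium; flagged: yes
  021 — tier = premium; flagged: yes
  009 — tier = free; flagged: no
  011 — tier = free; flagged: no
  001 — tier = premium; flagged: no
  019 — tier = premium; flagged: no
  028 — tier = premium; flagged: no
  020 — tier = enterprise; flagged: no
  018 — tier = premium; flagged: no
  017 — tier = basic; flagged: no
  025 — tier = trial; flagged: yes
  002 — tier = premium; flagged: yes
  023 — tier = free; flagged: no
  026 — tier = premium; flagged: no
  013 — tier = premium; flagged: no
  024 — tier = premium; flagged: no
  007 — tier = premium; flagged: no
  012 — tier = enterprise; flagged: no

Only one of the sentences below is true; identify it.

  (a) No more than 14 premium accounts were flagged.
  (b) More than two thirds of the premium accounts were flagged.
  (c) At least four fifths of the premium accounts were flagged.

|A| = 19, |A ∩ B| = 8, |A ∖ B| = 11.
(a) requires |A ∩ B| ≤ 14: true.
(b) requires |A ∩ B| / |A| > 2/3: false.
(c) requires |A ∩ B| / |A| ≥ 4/5: false.

(a)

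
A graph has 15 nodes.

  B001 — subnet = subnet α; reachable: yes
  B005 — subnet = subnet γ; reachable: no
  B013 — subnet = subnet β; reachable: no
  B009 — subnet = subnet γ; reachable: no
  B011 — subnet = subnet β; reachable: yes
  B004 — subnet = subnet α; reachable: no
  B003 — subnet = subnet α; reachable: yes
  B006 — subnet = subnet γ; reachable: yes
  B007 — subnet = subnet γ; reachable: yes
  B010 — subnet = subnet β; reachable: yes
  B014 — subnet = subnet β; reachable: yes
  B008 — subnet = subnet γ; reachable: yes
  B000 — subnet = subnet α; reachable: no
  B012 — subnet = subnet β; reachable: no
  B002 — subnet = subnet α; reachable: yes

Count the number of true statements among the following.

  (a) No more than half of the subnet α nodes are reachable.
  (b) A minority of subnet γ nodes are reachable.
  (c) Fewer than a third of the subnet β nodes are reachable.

(a) subnet α: |A| = 5, |A ∩ B| = 3; needs |A ∩ B| ≤ |A ∖ B| — false.
(b) subnet γ: |A| = 5, |A ∩ B| = 3; needs |A ∩ B| < |A ∖ B| — false.
(c) subnet β: |A| = 5, |A ∩ B| = 3; needs |A ∩ B| / |A| < 1/3 — false.

0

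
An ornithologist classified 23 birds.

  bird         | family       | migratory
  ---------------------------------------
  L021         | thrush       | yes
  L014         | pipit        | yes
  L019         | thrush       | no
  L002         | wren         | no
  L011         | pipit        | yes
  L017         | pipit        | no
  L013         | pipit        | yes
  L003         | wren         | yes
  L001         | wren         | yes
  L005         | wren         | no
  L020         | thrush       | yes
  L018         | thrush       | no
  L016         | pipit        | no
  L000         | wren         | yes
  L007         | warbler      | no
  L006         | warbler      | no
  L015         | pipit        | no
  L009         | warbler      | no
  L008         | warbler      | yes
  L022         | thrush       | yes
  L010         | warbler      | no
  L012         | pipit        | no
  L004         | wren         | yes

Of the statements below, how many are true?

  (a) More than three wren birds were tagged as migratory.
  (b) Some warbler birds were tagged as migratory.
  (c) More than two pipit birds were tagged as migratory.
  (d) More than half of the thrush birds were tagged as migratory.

(a) wren: |A| = 6, |A ∩ B| = 4; needs |A ∩ B| > 3 — true.
(b) warbler: |A| = 5, |A ∩ B| = 1; needs A ∩ B ≠ ∅ (|A ∩ B| ≥ 1) — true.
(c) pipit: |A| = 7, |A ∩ B| = 3; needs |A ∩ B| > 2 — true.
(d) thrush: |A| = 5, |A ∩ B| = 3; needs |A ∩ B| > |A ∖ B| — true.

4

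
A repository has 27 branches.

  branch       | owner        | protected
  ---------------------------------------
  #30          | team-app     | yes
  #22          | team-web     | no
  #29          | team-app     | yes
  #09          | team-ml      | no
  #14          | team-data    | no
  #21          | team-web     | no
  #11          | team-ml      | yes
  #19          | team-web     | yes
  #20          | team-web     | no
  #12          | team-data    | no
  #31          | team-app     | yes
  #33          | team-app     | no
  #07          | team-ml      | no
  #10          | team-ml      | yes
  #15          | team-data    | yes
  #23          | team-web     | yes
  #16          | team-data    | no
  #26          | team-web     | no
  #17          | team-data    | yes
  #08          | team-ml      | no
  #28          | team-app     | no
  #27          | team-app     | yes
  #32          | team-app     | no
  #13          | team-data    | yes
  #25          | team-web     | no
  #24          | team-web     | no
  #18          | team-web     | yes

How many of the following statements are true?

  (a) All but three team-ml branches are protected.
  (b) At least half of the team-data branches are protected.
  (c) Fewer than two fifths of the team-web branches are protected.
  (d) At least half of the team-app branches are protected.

4

(a) team-ml: |A| = 5, |A ∩ B| = 2; needs |A ∖ B| = 3 — true.
(b) team-data: |A| = 6, |A ∩ B| = 3; needs |A ∩ B| ≥ |A ∖ B| — true.
(c) team-web: |A| = 9, |A ∩ B| = 3; needs |A ∩ B| / |A| < 2/5 — true.
(d) team-app: |A| = 7, |A ∩ B| = 4; needs |A ∩ B| ≥ |A ∖ B| — true.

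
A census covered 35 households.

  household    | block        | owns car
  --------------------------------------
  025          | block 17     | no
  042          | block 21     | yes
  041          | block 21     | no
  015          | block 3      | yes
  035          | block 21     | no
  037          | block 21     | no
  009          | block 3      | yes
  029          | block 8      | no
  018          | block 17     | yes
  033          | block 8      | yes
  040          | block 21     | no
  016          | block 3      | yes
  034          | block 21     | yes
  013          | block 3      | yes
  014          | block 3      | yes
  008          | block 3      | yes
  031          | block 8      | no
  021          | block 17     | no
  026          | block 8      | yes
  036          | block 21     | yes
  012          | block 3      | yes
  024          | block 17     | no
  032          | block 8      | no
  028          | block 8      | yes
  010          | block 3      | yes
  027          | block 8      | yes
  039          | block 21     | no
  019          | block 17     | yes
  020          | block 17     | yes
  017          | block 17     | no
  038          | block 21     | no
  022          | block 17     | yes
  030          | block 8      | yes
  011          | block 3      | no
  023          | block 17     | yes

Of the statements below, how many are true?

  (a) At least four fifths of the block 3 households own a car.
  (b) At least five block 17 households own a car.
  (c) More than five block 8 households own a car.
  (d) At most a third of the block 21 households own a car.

3

(a) block 3: |A| = 9, |A ∩ B| = 8; needs |A ∩ B| / |A| ≥ 4/5 — true.
(b) block 17: |A| = 9, |A ∩ B| = 5; needs |A ∩ B| ≥ 5 — true.
(c) block 8: |A| = 8, |A ∩ B| = 5; needs |A ∩ B| > 5 — false.
(d) block 21: |A| = 9, |A ∩ B| = 3; needs |A ∩ B| / |A| ≤ 1/3 — true.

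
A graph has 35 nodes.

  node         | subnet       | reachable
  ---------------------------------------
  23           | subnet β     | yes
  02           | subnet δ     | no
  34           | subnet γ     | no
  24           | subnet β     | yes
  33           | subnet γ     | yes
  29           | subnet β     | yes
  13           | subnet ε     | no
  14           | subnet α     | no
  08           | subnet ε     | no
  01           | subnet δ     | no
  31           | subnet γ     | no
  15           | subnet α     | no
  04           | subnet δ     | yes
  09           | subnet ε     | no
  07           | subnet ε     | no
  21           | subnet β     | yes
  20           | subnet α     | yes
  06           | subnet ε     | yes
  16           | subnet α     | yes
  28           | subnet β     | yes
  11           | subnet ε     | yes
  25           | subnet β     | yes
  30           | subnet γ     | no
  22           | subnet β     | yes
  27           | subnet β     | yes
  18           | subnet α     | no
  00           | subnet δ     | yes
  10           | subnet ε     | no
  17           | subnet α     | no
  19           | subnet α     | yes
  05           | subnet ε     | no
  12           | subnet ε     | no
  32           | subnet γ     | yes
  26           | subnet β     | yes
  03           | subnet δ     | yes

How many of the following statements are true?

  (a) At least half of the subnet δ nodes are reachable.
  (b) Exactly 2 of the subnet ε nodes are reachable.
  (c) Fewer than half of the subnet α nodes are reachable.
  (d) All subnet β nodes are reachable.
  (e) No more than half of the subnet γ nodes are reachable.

(a) subnet δ: |A| = 5, |A ∩ B| = 3; needs |A ∩ B| ≥ |A ∖ B| — true.
(b) subnet ε: |A| = 9, |A ∩ B| = 2; needs |A ∩ B| = 2 — true.
(c) subnet α: |A| = 7, |A ∩ B| = 3; needs |A ∩ B| < |A ∖ B| — true.
(d) subnet β: |A| = 9, |A ∩ B| = 9; needs A ⊆ B, i.e. every element of A is in B (|A ∖ B| = 0) — true.
(e) subnet γ: |A| = 5, |A ∩ B| = 2; needs |A ∩ B| ≤ |A ∖ B| — true.

5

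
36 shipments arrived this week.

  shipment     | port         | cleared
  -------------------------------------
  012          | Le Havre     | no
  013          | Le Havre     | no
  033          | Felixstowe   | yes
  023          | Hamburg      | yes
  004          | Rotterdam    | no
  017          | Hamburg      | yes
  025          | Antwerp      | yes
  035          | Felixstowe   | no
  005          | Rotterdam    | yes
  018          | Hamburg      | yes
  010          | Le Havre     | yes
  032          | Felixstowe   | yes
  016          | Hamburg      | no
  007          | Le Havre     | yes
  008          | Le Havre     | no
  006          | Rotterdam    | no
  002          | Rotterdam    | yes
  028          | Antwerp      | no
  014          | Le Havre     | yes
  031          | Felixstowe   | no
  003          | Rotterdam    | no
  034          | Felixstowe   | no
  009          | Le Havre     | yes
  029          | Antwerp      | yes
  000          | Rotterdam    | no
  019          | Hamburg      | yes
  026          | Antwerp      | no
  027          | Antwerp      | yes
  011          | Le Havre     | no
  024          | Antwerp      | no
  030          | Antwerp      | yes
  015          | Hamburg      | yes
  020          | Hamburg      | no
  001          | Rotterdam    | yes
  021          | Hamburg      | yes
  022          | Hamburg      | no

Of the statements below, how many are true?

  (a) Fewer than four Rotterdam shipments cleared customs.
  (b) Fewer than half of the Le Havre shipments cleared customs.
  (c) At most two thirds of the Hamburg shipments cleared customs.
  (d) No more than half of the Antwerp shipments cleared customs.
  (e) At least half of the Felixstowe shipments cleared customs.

2

(a) Rotterdam: |A| = 7, |A ∩ B| = 3; needs |A ∩ B| < 4 — true.
(b) Le Havre: |A| = 8, |A ∩ B| = 4; needs |A ∩ B| < |A ∖ B| — false.
(c) Hamburg: |A| = 9, |A ∩ B| = 6; needs |A ∩ B| / |A| ≤ 2/3 — true.
(d) Antwerp: |A| = 7, |A ∩ B| = 4; needs |A ∩ B| ≤ |A ∖ B| — false.
(e) Felixstowe: |A| = 5, |A ∩ B| = 2; needs |A ∩ B| ≥ |A ∖ B| — false.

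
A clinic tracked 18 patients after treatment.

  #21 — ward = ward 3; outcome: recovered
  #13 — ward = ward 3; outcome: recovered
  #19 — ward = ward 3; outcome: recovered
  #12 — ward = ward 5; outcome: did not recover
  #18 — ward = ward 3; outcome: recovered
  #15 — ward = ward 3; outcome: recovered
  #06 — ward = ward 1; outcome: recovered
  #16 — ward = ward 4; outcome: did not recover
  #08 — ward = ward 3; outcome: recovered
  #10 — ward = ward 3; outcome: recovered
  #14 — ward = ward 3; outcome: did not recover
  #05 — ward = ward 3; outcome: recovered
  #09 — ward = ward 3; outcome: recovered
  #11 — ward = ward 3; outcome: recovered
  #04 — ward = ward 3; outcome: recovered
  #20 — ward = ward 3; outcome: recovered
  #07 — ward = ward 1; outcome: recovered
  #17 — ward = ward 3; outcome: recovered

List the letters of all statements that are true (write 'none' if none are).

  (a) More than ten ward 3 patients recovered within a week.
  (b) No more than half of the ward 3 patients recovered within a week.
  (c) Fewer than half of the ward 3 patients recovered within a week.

(a)

|A| = 14, |A ∩ B| = 13, |A ∖ B| = 1.
(a) |A ∩ B| > 10: holds.
(b) |A ∩ B| ≤ |A ∖ B|: fails.
(c) |A ∩ B| < |A ∖ B|: fails.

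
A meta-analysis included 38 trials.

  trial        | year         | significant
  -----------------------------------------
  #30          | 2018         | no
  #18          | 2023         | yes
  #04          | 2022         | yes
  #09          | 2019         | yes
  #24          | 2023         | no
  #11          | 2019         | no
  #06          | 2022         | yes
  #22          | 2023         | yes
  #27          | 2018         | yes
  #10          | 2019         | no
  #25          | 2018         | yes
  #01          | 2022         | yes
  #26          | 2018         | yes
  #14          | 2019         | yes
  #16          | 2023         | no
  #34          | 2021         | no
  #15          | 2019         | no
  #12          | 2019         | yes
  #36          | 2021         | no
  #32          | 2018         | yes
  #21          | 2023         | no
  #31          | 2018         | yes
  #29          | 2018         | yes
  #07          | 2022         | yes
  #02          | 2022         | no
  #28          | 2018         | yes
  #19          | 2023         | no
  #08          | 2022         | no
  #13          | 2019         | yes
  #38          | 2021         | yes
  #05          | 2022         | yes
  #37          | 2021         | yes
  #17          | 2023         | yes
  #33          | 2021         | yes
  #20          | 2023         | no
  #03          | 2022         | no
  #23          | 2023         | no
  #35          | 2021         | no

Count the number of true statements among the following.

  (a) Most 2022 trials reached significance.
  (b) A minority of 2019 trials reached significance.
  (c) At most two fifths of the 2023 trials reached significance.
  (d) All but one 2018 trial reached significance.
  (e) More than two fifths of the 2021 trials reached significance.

4

(a) 2022: |A| = 8, |A ∩ B| = 5; needs |A ∩ B| > |A ∖ B| — true.
(b) 2019: |A| = 7, |A ∩ B| = 4; needs |A ∩ B| < |A ∖ B| — false.
(c) 2023: |A| = 9, |A ∩ B| = 3; needs |A ∩ B| / |A| ≤ 2/5 — true.
(d) 2018: |A| = 8, |A ∩ B| = 7; needs |A ∖ B| = 1 — true.
(e) 2021: |A| = 6, |A ∩ B| = 3; needs |A ∩ B| / |A| > 2/5 — true.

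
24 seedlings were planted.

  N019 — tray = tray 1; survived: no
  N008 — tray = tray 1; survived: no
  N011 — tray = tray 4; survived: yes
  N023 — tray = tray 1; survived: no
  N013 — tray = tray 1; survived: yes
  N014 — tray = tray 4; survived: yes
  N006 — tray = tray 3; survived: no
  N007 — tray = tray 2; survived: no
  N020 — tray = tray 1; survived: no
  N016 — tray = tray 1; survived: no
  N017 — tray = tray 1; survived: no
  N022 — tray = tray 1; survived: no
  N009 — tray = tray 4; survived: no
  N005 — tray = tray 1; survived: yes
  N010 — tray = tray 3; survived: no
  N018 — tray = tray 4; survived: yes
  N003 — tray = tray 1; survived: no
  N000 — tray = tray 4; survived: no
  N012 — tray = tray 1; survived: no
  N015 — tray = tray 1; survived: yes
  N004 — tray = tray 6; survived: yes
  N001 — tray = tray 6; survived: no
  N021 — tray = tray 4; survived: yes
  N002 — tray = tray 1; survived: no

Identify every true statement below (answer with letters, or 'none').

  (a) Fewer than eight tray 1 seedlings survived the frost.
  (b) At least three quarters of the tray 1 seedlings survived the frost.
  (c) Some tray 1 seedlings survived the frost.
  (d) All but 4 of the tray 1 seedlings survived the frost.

(a), (c)

|A| = 13, |A ∩ B| = 3, |A ∖ B| = 10.
(a) |A ∩ B| < 8: holds.
(b) |A ∩ B| / |A| ≥ 3/4: fails.
(c) A ∩ B ≠ ∅ (|A ∩ B| ≥ 1): holds.
(d) |A ∖ B| = 4: fails.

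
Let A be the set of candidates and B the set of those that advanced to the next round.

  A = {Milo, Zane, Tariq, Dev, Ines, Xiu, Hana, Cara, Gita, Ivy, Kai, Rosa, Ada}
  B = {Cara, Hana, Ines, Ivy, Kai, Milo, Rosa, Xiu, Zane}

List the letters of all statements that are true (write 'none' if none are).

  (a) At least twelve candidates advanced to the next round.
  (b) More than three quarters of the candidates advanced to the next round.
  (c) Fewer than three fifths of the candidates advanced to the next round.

none

|A| = 13, |A ∩ B| = 9, |A ∖ B| = 4.
(a) |A ∩ B| ≥ 12: fails.
(b) |A ∩ B| / |A| > 3/4: fails.
(c) |A ∩ B| / |A| < 3/5: fails.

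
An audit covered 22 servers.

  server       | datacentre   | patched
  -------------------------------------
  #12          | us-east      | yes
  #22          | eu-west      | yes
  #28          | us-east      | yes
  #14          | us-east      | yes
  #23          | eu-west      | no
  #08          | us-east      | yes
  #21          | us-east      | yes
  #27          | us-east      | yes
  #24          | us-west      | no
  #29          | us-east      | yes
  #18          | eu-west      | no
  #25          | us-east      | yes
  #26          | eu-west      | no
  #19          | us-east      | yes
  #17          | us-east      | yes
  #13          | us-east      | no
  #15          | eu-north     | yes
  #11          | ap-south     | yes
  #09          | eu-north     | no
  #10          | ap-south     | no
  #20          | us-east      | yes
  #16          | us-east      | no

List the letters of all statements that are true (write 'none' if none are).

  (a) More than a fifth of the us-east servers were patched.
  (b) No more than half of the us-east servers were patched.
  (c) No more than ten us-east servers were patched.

(a)

|A| = 13, |A ∩ B| = 11, |A ∖ B| = 2.
(a) |A ∩ B| / |A| > 1/5: holds.
(b) |A ∩ B| ≤ |A ∖ B|: fails.
(c) |A ∩ B| ≤ 10: fails.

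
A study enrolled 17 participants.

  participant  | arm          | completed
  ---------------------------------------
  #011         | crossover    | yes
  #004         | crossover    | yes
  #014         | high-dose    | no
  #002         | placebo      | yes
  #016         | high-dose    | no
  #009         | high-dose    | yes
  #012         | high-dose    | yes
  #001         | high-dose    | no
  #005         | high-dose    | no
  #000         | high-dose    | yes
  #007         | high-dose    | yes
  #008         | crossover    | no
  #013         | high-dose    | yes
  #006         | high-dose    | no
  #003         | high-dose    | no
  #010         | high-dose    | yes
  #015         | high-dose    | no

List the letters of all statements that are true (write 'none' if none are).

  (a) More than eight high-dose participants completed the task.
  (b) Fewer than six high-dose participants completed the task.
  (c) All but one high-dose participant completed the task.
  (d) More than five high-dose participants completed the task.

(d)

|A| = 13, |A ∩ B| = 6, |A ∖ B| = 7.
(a) |A ∩ B| > 8: fails.
(b) |A ∩ B| < 6: fails.
(c) |A ∖ B| = 1: fails.
(d) |A ∩ B| > 5: holds.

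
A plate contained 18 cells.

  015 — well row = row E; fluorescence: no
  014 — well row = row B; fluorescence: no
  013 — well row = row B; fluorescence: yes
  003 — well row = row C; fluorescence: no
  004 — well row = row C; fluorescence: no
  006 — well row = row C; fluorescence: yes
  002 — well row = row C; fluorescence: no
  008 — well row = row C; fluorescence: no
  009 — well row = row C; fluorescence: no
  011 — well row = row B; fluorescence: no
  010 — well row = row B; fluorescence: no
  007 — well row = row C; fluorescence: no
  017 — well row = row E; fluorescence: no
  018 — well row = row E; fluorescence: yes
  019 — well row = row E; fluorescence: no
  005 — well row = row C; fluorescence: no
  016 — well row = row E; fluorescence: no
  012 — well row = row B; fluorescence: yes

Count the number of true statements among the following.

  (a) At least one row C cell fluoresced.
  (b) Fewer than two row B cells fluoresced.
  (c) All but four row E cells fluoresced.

2

(a) row C: |A| = 8, |A ∩ B| = 1; needs A ∩ B ≠ ∅ (|A ∩ B| ≥ 1) — true.
(b) row B: |A| = 5, |A ∩ B| = 2; needs |A ∩ B| < 2 — false.
(c) row E: |A| = 5, |A ∩ B| = 1; needs |A ∖ B| = 4 — true.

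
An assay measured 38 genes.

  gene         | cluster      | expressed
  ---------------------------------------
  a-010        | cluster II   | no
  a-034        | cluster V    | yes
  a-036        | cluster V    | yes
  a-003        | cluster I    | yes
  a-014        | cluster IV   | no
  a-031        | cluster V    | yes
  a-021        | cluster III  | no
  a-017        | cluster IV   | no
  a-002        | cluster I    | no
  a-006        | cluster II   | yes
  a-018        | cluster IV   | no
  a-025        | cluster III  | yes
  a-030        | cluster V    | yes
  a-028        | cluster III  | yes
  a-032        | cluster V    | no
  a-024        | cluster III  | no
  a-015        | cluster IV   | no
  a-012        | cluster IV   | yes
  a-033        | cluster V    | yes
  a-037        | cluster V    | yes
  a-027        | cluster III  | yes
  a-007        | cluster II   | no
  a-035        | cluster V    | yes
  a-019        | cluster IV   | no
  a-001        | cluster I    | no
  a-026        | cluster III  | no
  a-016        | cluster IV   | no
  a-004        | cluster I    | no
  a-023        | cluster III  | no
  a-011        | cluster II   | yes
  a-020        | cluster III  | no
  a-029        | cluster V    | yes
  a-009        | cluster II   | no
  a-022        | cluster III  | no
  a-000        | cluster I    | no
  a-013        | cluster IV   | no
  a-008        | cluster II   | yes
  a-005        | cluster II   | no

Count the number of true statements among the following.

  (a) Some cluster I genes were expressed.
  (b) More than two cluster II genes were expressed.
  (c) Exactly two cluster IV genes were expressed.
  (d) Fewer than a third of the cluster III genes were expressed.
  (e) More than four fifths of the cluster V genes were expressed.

3

(a) cluster I: |A| = 5, |A ∩ B| = 1; needs A ∩ B ≠ ∅ (|A ∩ B| ≥ 1) — true.
(b) cluster II: |A| = 7, |A ∩ B| = 3; needs |A ∩ B| > 2 — true.
(c) cluster IV: |A| = 8, |A ∩ B| = 1; needs |A ∩ B| = 2 — false.
(d) cluster III: |A| = 9, |A ∩ B| = 3; needs |A ∩ B| / |A| < 1/3 — false.
(e) cluster V: |A| = 9, |A ∩ B| = 8; needs |A ∩ B| / |A| > 4/5 — true.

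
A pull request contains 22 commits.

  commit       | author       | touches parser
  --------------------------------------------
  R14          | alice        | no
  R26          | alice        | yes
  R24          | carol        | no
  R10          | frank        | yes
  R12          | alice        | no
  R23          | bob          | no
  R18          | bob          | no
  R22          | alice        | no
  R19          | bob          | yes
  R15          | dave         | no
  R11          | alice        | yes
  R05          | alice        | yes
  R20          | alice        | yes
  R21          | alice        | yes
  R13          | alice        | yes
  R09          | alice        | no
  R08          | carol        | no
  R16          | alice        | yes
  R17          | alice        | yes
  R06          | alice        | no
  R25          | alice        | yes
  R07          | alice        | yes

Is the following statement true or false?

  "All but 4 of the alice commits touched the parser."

'All but 4 of the alice commits touched the parser' holds iff |A ∖ B| = 4.
|A| = 15, |A ∩ B| = 10, |A ∖ B| = 5.
|A ∖ B| = 5, so the statement is false.

False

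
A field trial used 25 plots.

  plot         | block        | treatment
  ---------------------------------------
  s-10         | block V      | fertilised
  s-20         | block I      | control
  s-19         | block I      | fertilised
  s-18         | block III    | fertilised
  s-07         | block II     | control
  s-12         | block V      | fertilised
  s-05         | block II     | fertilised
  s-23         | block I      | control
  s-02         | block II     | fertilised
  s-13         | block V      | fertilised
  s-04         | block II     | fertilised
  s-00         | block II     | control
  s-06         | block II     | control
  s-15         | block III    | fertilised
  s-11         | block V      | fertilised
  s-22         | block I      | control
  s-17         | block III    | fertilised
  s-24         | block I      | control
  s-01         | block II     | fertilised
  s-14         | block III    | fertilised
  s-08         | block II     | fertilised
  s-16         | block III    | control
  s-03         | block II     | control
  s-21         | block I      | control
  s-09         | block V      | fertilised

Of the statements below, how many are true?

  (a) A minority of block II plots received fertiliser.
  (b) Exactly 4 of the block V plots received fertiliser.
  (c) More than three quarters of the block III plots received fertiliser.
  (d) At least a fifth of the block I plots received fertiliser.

(a) block II: |A| = 9, |A ∩ B| = 5; needs |A ∩ B| < |A ∖ B| — false.
(b) block V: |A| = 5, |A ∩ B| = 5; needs |A ∩ B| = 4 — false.
(c) block III: |A| = 5, |A ∩ B| = 4; needs |A ∩ B| / |A| > 3/4 — true.
(d) block I: |A| = 6, |A ∩ B| = 1; needs |A ∩ B| / |A| ≥ 1/5 — false.

1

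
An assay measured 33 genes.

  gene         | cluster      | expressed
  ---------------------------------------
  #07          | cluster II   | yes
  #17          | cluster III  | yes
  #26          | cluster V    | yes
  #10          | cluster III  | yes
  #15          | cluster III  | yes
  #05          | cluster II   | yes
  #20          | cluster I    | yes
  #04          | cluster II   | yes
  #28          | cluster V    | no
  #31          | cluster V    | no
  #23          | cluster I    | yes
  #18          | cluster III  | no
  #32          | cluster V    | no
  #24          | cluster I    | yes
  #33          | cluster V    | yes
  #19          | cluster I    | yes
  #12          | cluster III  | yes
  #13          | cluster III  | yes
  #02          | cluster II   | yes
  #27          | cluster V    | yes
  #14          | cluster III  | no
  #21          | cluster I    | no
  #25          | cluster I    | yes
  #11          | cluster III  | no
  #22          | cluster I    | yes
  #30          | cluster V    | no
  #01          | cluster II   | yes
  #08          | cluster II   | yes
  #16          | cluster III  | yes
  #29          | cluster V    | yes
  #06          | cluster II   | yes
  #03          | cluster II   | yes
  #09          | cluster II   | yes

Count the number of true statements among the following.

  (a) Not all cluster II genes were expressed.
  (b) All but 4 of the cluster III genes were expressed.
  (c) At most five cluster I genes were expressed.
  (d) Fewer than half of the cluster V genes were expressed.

0

(a) cluster II: |A| = 9, |A ∩ B| = 9; needs A ⊄ B (|A ∖ B| ≥ 1) — false.
(b) cluster III: |A| = 9, |A ∩ B| = 6; needs |A ∖ B| = 4 — false.
(c) cluster I: |A| = 7, |A ∩ B| = 6; needs |A ∩ B| ≤ 5 — false.
(d) cluster V: |A| = 8, |A ∩ B| = 4; needs |A ∩ B| < |A ∖ B| — false.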